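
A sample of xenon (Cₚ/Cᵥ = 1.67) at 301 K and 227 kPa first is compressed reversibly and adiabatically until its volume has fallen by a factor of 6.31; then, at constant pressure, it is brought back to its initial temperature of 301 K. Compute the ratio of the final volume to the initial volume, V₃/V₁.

V₃/V₁ ≈ 0.0461

Adiabatic step: V₂/V₁ = 0.1585; T₂ = T₁·6.31^(0.67) = 1034 K.
Isobaric step: V₃/V₂ = T₃/T₂ = 301/1034.
V₃/V₁ = (V₂/V₁)(V₃/V₂) = 0.1585 × (301/1034) = 0.04613.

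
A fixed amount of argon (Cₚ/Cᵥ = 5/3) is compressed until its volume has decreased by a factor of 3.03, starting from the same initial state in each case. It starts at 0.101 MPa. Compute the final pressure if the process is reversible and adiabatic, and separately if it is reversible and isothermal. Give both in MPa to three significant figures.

adiabatic: 0.641 MPa; isothermal: 0.306 MPa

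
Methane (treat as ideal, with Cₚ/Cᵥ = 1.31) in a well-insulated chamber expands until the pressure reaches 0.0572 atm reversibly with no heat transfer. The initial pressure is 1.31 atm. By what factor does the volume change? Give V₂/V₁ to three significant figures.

V₂/V₁ ≈ 10.9

From PV^γ = const, V₂/V₁ = (P₁/P₂)^(1/γ).
V₂/V₁ = (1.31/0.0572)^(0.763) = 10.92.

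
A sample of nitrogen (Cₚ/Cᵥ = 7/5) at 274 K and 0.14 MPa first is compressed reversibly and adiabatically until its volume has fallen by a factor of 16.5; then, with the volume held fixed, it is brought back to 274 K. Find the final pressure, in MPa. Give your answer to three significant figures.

P₃ ≈ 2.31 MPa

Adiabatic step (PV^γ = const): P₂ = 0.14×16.5^(7/5) = 7.089 MPa; T₂ = 274×16.5^(2/5) = 840.9 K.
Isochoric: P₃ = P₂(T₃/T₂) = 7.089 × (274/840.9) = 2.31 MPa.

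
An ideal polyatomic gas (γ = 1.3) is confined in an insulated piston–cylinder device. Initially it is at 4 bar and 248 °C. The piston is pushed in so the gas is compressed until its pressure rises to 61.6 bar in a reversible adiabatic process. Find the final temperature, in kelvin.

T₂ ≈ 980 K

Along an adiabat T P^((1−γ)/γ) is constant, so T₂ = T₁ (P₂/P₁)^((γ−1)/γ).
T₁ = 248 °C = 521.1 K.
T₂ = 521.1 × (61.6/4)^(0.231) = 979.5 K.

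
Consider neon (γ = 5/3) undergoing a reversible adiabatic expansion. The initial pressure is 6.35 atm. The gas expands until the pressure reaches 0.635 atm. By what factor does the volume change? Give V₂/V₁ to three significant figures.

From PV^γ = const, V₂/V₁ = (P₁/P₂)^(1/γ).
V₂/V₁ = (6.35/0.635)^(3/5) = 3.981.

V₂/V₁ ≈ 3.98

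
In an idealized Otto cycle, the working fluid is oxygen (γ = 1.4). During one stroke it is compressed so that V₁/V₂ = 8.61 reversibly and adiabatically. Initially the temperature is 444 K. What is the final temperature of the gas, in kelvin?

T₂ ≈ 1050 K

For a reversible adiabat TV^(γ−1) is constant, so T₂ = T₁ (V₁/V₂)^(γ−1).
T₂ = 444 × 8.61^(0.4) = 1050 K.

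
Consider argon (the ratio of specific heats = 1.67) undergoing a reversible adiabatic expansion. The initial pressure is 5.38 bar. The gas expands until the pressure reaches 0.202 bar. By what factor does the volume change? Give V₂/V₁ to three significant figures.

From PV^γ = const, V₂/V₁ = (P₁/P₂)^(1/γ).
V₂/V₁ = (5.38/0.202)^(0.599) = 7.138.

V₂/V₁ ≈ 7.14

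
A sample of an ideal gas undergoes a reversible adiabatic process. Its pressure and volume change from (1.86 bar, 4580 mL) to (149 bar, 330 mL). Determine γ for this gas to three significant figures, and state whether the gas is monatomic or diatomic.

PV^γ = const ⇒ γ = ln(P₂/P₁) / ln(V₁/V₂).
γ = ln(149/1.86) / ln(4580/330) = 1.666.
γ ≈ 1.67 is close to 5/3, so the gas is monatomic.

γ ≈ 1.67; monatomic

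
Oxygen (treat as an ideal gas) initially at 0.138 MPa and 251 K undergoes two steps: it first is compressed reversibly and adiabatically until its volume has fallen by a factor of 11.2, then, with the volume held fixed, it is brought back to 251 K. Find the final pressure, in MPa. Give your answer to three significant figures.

P₃ ≈ 1.55 MPa

For a diatomic ideal gas γ = 7/5.
Adiabatic step (PV^γ = const): P₂ = 0.138×11.2^(7/5) = 4.062 MPa; T₂ = 251×11.2^(2/5) = 659.7 K.
Isochoric: P₃ = P₂(T₃/T₂) = 4.062 × (251/659.7) = 1.546 MPa.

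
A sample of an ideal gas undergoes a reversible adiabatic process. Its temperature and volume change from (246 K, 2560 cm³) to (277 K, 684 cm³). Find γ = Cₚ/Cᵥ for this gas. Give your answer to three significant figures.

γ ≈ 1.09

TV^(γ−1) = const ⇒ γ − 1 = ln(T₂/T₁) / ln(V₁/V₂).
γ = 1 + ln(277/246) / ln(2560/684) = 1.09.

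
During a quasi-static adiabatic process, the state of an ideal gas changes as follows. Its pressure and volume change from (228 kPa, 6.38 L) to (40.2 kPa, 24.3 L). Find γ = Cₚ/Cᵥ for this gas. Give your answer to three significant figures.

PV^γ = const ⇒ γ = ln(P₂/P₁) / ln(V₁/V₂).
γ = ln(40.2/228) / ln(6.38/24.3) = 1.298.

γ ≈ 1.30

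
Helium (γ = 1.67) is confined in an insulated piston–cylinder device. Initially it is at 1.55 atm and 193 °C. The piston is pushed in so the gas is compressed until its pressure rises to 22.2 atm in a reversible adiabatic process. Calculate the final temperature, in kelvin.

T₂ ≈ 1360 K

Along an adiabat T P^((1−γ)/γ) is constant, so T₂ = T₁ (P₂/P₁)^((γ−1)/γ).
T₁ = 193 °C = 466.1 K.
T₂ = 466.1 × (22.2/1.55)^(0.401) = 1356 K.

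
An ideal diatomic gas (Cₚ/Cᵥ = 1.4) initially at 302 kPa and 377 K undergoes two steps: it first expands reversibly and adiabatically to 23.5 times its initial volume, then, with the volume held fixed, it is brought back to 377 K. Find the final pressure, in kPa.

P₃ ≈ 12.9 kPa

Adiabatic step (PV^γ = const): P₂ = 302×(1/23.5)^(1.4) = 3.635 kPa; T₂ = 377×(1/23.5)^(0.4) = 106.6 K.
Isochoric: P₃ = P₂(T₃/T₂) = 3.635 × (377/106.6) = 12.85 kPa.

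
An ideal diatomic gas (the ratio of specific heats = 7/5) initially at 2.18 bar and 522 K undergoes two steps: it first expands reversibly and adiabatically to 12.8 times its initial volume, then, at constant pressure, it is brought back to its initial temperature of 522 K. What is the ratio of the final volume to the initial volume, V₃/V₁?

V₃/V₁ ≈ 35.5

Adiabatic step: V₂/V₁ = 12.8; T₂ = T₁·(1/12.8)^(2/5) = 188.3 K.
Isobaric step: V₃/V₂ = T₃/T₂ = 522/188.3.
V₃/V₁ = (V₂/V₁)(V₃/V₂) = 12.8 × (522/188.3) = 35.49.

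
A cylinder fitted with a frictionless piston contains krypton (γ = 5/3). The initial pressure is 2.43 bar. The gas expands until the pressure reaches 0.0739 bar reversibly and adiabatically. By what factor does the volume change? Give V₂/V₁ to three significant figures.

V₂/V₁ ≈ 8.13

From PV^γ = const, V₂/V₁ = (P₁/P₂)^(1/γ).
V₂/V₁ = (2.43/0.0739)^(3/5) = 8.132.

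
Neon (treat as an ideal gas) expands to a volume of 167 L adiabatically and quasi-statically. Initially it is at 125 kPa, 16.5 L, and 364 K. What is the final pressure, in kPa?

P₂ ≈ 2.64 kPa

Adiabatic: P₁V₁^γ = P₂V₂^γ ⇒ P₂ = P₁ (V₁/V₂)^γ.
γ = 5/3 for a monatomic ideal gas.
P₂ = 125 × (16.5/167)^(5/3) = 2.64 kPa.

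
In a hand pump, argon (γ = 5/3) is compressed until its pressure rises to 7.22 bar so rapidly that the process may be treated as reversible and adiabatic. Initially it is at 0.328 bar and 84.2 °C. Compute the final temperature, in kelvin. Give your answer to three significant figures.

Adiabatic: T₂/T₁ = (P₂/P₁)^((γ−1)/γ).
T₁ = 84.2 °C = 357.3 K.
T₂ = 357.3 × (7.22/0.328)^(2/5) = 1231 K.

T₂ ≈ 1230 K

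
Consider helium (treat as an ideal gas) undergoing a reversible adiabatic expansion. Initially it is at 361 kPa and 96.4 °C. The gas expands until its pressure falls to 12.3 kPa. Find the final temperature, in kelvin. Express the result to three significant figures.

Adiabatic: T₂/T₁ = (P₂/P₁)^((γ−1)/γ).
For a monatomic ideal gas γ = 5/3, so (γ−1)/γ = 2/5.
T₁ = 96.4 °C = 369.5 K.
T₂ = 369.5 × (12.3/361)^(2/5) = 95.64 K.

T₂ ≈ 95.6 K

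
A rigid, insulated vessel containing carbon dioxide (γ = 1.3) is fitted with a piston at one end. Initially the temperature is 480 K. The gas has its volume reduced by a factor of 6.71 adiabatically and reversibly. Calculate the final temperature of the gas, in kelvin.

T₂ ≈ 850 K

For a reversible adiabat TV^(γ−1) is constant, so T₂ = T₁ (V₁/V₂)^(γ−1).
T₂ = 480 × 6.71^(0.3) = 849.7 K.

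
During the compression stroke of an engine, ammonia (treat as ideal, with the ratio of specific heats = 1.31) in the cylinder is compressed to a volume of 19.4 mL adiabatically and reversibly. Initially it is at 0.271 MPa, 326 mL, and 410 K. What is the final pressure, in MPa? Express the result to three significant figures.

P₂ ≈ 10.9 MPa

Since PV^γ is constant along a reversible adiabat, P₂ = P₁ (V₁/V₂)^γ.
P₂ = 0.271 × (326/19.4)^(1.31) = 10.92 MPa.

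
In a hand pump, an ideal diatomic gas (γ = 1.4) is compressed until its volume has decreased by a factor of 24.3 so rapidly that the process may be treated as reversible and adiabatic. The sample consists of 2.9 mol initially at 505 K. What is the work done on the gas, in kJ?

W ≈ 78.6 kJ

Adiabatic: T₁V₁^(γ−1) = T₂V₂^(γ−1) ⇒ T₂ = T₁ (V₁/V₂)^(γ−1).
T₂ = 505 × 24.3^(0.4) = 1809 K.
Q = 0, so ΔU = W_on_gas = nCᵥΔT with Cᵥ = R/(γ−1) = 20.79 J/(mol·K).
ΔU = 2.9 × 20.79 × (1809 − 505) = 78620 J.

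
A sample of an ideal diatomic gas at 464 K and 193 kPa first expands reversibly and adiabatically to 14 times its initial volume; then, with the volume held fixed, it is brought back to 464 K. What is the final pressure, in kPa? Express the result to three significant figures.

For a diatomic ideal gas γ = 7/5.
Adiabatic step (PV^γ = const): P₂ = 193×(1/14)^(7/5) = 4.797 kPa; T₂ = 464×(1/14)^(2/5) = 161.5 K.
Isochoric: P₃ = P₂(T₃/T₂) = 4.797 × (464/161.5) = 13.79 kPa.

P₃ ≈ 13.8 kPa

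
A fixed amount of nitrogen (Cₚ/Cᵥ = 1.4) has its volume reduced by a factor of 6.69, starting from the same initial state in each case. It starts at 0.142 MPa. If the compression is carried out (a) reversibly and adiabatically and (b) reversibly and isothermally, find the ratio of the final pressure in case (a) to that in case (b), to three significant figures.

P_adiabatic / P_isothermal ≈ 2.14

Isothermal: P_b = P₁(V₁/V₂) = 0.142×6.69.
Adiabatic: P_a = P₁(V₁/V₂)^γ = 0.142×6.69^(1.4).
P_a/P_b = (V₁/V₂)^(γ−1) = 6.69^(0.4) = 2.139.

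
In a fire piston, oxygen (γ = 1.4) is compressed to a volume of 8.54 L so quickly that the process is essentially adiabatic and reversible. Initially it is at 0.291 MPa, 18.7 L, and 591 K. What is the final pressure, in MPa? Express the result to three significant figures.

P₂ ≈ 0.872 MPa

Since PV^γ is constant along a reversible adiabat, P₂ = P₁ (V₁/V₂)^γ.
P₂ = 0.291 × (18.7/8.54)^(1.4) = 0.8718 MPa.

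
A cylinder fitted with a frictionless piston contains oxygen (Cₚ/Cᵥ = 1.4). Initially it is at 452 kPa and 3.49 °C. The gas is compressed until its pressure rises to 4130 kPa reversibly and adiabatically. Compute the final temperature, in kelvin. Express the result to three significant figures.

Adiabatic: T₂/T₁ = (P₂/P₁)^((γ−1)/γ).
T₁ = 3.49 °C = 276.6 K.
T₂ = 276.6 × (4130/452)^(0.286) = 520.5 K.

T₂ ≈ 521 K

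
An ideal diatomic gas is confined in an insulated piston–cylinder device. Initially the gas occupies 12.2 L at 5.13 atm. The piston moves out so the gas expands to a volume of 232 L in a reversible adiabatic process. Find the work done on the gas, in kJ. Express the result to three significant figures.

W ≈ -11.0 kJ

γ = 7/5 for a diatomic ideal gas.
P₂ = P₁(V₁/V₂)^γ = 5.13×(12.2/232)^(7/5) = 0.08305 atm.
For a reversible adiabat, W_by_gas = (P₁V₁ − P₂V₂)/(γ−1).
W_by = (519800×0.0122 − 8415×0.232) / (2/5) = 10970 J.
W_on_gas = −W_by = -10970 J.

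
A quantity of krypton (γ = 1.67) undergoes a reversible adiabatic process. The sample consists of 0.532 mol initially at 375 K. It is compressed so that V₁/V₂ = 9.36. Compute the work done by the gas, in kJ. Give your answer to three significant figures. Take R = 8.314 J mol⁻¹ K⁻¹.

W ≈ -8.60 kJ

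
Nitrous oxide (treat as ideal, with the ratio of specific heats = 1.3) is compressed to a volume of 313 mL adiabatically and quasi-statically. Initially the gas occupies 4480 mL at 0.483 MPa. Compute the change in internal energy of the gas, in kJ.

ΔU ≈ 8.81 kJ

P₂ = P₁(V₁/V₂)^γ = 0.483×(4480/313)^(1.3) = 15.36 MPa.
For a reversible adiabat, W_by_gas = (P₁V₁ − P₂V₂)/(γ−1).
W_by = (483000×0.00448 − 1.536×10^7×0.000313) / (0.3) = -8813 J.
Q = 0 ⇒ ΔU = −W_by = 8813 J.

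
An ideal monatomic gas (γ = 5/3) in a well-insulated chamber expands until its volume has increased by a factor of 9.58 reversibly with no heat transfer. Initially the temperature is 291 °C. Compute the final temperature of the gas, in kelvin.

T₂ ≈ 125 K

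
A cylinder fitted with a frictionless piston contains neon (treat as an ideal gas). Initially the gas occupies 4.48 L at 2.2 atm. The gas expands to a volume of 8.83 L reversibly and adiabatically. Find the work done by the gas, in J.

W ≈ 545 J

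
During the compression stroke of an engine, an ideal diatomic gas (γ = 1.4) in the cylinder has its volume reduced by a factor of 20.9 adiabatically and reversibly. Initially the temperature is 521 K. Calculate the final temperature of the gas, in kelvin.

T₂ ≈ 1760 K

Adiabatic: T₁V₁^(γ−1) = T₂V₂^(γ−1) ⇒ T₂ = T₁ (V₁/V₂)^(γ−1).
T₂ = 521 × 20.9^(0.4) = 1758 K.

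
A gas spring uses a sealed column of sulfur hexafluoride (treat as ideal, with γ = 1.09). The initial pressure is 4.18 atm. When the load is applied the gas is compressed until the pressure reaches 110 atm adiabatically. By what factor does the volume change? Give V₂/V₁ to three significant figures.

From PV^γ = const, V₂/V₁ = (P₁/P₂)^(1/γ).
V₂/V₁ = (4.18/110)^(0.917) = 0.04978.

V₂/V₁ ≈ 0.0498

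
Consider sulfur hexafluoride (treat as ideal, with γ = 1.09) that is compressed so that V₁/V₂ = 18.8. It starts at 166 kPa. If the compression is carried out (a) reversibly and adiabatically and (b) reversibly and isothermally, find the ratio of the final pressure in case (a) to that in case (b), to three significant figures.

P_adiabatic / P_isothermal ≈ 1.30

Isothermal: P_b = P₁(V₁/V₂) = 166×18.8.
Adiabatic: P_a = P₁(V₁/V₂)^γ = 166×18.8^(1.09).
P_a/P_b = (V₁/V₂)^(γ−1) = 18.8^(0.09) = 1.302.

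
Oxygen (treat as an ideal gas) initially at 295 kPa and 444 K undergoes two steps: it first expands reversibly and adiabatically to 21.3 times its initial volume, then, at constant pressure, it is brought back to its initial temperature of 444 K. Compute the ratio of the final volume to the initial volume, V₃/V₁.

For a diatomic ideal gas γ = 7/5.
Adiabatic step: V₂/V₁ = 21.3; T₂ = T₁·(1/21.3)^(2/5) = 130.6 K.
Isobaric step: V₃/V₂ = T₃/T₂ = 444/130.6.
V₃/V₁ = (V₂/V₁)(V₃/V₂) = 21.3 × (444/130.6) = 72.4.

V₃/V₁ ≈ 72.4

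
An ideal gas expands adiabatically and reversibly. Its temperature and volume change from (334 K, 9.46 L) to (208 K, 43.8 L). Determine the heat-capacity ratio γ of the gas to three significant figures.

TV^(γ−1) = const ⇒ γ − 1 = ln(T₂/T₁) / ln(V₁/V₂).
γ = 1 + ln(208/334) / ln(9.46/43.8) = 1.309.

γ ≈ 1.31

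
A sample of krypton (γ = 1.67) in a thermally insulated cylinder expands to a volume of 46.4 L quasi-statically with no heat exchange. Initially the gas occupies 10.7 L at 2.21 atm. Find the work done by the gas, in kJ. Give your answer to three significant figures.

P₂ = P₁(V₁/V₂)^γ = 2.21×(10.7/46.4)^(1.67) = 0.1907 atm.
For a reversible adiabat, W_by_gas = (P₁V₁ − P₂V₂)/(γ−1).
W_by = (223900×0.0107 − 19320×0.0464) / (0.67) = 2238 J.

W ≈ 2.24 kJ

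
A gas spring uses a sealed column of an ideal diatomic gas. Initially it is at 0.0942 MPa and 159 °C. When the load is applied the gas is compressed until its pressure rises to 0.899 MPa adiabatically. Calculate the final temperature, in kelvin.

Along an adiabat T P^((1−γ)/γ) is constant, so T₂ = T₁ (P₂/P₁)^((γ−1)/γ).
For a diatomic ideal gas γ = 7/5, so (γ−1)/γ = 2/7.
T₁ = 159 °C = 432.1 K.
T₂ = 432.1 × (0.899/0.0942)^(2/7) = 823.3 K.

T₂ ≈ 823 K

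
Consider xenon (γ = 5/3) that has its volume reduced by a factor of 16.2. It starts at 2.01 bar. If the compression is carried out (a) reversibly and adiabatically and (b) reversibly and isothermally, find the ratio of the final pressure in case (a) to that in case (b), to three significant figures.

P_adiabatic / P_isothermal ≈ 6.40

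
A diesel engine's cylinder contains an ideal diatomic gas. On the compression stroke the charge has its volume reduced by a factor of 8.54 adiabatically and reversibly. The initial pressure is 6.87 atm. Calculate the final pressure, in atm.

P₂ ≈ 138 atm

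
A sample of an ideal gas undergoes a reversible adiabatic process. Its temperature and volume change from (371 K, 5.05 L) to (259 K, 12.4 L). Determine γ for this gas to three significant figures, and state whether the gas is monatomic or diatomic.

γ ≈ 1.40; diatomic

TV^(γ−1) = const ⇒ γ − 1 = ln(T₂/T₁) / ln(V₁/V₂).
γ = 1 + ln(259/371) / ln(5.05/12.4) = 1.4.
γ ≈ 1.40 is close to 7/5, so the gas is diatomic.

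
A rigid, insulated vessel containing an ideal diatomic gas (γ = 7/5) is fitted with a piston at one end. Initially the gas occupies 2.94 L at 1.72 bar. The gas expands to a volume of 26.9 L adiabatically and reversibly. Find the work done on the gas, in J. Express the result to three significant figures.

W ≈ -743 J

P₂ = P₁(V₁/V₂)^γ = 1.72×(2.94/26.9)^(7/5) = 0.07755 bar.
For a reversible adiabat, W_by_gas = (P₁V₁ − P₂V₂)/(γ−1).
W_by = (172000×0.00294 − 7755×0.0269) / (2/5) = 742.7 J.
W_on_gas = −W_by = -742.7 J.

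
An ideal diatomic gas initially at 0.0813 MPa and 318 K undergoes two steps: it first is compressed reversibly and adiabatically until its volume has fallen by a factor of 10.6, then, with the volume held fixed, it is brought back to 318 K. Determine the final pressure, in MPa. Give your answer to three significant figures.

P₃ ≈ 0.862 MPa

For a diatomic ideal gas γ = 7/5.
Adiabatic step (PV^γ = const): P₂ = 0.0813×10.6^(7/5) = 2.216 MPa; T₂ = 318×10.6^(2/5) = 817.6 K.
Isochoric: P₃ = P₂(T₃/T₂) = 2.216 × (318/817.6) = 0.8618 MPa.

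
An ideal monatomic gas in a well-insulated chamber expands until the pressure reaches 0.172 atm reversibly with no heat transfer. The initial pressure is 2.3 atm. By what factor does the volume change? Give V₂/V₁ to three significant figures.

From PV^γ = const, V₂/V₁ = (P₁/P₂)^(1/γ).
For a monatomic ideal gas γ = 5/3.
V₂/V₁ = (2.3/0.172)^(3/5) = 4.739.

V₂/V₁ ≈ 4.74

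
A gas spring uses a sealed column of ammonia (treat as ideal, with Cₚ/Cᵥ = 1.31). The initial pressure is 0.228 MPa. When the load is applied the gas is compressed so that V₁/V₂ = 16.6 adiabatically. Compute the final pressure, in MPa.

Adiabatic: P₁V₁^γ = P₂V₂^γ ⇒ P₂ = P₁ (V₁/V₂)^γ.
P₂ = 0.228 × 16.6^(1.31) = 9.042 MPa.

P₂ ≈ 9.04 MPa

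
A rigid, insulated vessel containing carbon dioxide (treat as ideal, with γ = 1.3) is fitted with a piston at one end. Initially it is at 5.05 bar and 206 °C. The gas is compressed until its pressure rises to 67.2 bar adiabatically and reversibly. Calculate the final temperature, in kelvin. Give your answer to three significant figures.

T₂ ≈ 871 K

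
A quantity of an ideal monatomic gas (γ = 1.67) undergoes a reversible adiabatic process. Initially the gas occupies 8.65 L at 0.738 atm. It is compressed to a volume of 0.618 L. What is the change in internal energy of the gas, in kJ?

P₂ = P₁(V₁/V₂)^γ = 0.738×(8.65/0.618)^(1.67) = 60.52 atm.
For a reversible adiabat, W_by_gas = (P₁V₁ − P₂V₂)/(γ−1).
W_by = (74780×0.00865 − 6.133×10^6×0.000618) / (0.67) = -4691 J.
Q = 0 ⇒ ΔU = −W_by = 4691 J.

ΔU ≈ 4.69 kJ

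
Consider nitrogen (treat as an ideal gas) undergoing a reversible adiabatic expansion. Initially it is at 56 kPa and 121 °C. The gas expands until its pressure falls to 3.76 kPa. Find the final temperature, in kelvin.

Adiabatic: T₂/T₁ = (P₂/P₁)^((γ−1)/γ).
For a diatomic ideal gas γ = 7/5, so (γ−1)/γ = 2/7.
T₁ = 121 °C = 394.1 K.
T₂ = 394.1 × (3.76/56)^(2/7) = 182.2 K.

T₂ ≈ 182 K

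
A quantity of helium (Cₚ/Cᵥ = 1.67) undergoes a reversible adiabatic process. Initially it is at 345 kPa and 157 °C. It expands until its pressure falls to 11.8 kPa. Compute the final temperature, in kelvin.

Adiabatic: T₂/T₁ = (P₂/P₁)^((γ−1)/γ).
T₁ = 157 °C = 430.1 K.
T₂ = 430.1 × (11.8/345)^(0.401) = 111 K.

T₂ ≈ 111 K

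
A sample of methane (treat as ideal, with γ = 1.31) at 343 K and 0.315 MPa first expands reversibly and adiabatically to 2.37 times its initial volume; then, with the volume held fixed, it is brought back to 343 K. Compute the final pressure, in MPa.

P₃ ≈ 0.133 MPa

Adiabatic step (PV^γ = const): P₂ = 0.315×(1/2.37)^(1.31) = 0.1017 MPa; T₂ = 343×(1/2.37)^(0.31) = 262.5 K.
Isochoric: P₃ = P₂(T₃/T₂) = 0.1017 × (343/262.5) = 0.1329 MPa.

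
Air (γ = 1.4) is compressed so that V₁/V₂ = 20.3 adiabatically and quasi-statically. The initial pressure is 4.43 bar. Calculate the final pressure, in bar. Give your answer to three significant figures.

P₂ ≈ 300 bar

Since PV^γ is constant along a reversible adiabat, P₂ = P₁ (V₁/V₂)^γ.
P₂ = 4.43 × 20.3^(1.4) = 299.8 bar.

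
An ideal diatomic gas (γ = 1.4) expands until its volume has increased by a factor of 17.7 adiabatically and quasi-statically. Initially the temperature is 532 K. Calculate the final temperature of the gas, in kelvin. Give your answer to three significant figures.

T₂ ≈ 169 K

Adiabatic: T₁V₁^(γ−1) = T₂V₂^(γ−1) ⇒ T₂ = T₁ (V₁/V₂)^(γ−1).
T₂ = 532 × (1/17.7)^(0.4) = 168.5 K.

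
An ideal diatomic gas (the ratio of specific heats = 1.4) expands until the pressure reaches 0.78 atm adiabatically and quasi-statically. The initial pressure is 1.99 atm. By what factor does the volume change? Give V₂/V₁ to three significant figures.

V₂/V₁ ≈ 1.95

From PV^γ = const, V₂/V₁ = (P₁/P₂)^(1/γ).
V₂/V₁ = (1.99/0.78)^(0.714) = 1.952.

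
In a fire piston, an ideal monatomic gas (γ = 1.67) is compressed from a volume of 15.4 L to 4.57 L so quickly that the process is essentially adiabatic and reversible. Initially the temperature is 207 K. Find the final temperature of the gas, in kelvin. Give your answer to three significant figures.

T₂ ≈ 467 K

For a reversible adiabat TV^(γ−1) is constant, so T₂ = T₁ (V₁/V₂)^(γ−1).
T₂ = 207 × (15.4/4.57)^(0.67) = 467.2 K.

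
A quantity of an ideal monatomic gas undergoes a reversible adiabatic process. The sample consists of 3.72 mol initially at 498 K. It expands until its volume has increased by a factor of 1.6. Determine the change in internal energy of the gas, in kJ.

Adiabatic: T₁V₁^(γ−1) = T₂V₂^(γ−1) ⇒ T₂ = T₁ (V₁/V₂)^(γ−1).
γ = 5/3 for a monatomic ideal gas, so γ−1 = 2/3.
T₂ = 498 × (1/1.6)^(2/3) = 364 K.
Q = 0, so ΔU = W_on_gas = nCᵥΔT with Cᵥ = R/(γ−1) = 12.47 J/(mol·K).
ΔU = 3.72 × 12.47 × (364 − 498) = -6215 J.

ΔU ≈ -6.21 kJ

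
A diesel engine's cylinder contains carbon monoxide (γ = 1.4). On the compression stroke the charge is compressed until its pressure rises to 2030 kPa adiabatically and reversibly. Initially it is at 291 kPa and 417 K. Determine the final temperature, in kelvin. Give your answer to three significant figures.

Adiabatic: T₂/T₁ = (P₂/P₁)^((γ−1)/γ).
T₂ = 417 × (2030/291)^(0.286) = 726.4 K.

T₂ ≈ 726 K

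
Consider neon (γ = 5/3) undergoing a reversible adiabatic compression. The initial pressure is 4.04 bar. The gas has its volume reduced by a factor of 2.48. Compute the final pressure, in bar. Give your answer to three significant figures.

P₂ ≈ 18.4 bar

Adiabatic: P₁V₁^γ = P₂V₂^γ ⇒ P₂ = P₁ (V₁/V₂)^γ.
P₂ = 4.04 × 2.48^(5/3) = 18.36 bar.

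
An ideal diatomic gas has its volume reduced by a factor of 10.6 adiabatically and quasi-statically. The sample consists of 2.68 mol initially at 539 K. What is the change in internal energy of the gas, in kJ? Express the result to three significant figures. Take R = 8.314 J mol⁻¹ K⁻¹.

ΔU ≈ 47.2 kJ

Adiabatic: T₁V₁^(γ−1) = T₂V₂^(γ−1) ⇒ T₂ = T₁ (V₁/V₂)^(γ−1).
γ = 7/5 for a diatomic ideal gas, so γ−1 = 2/5.
T₂ = 539 × 10.6^(2/5) = 1386 K.
Q = 0, so ΔU = W_on_gas = nCᵥΔT with Cᵥ = R/(γ−1) = 20.79 J/(mol·K).
ΔU = 2.68 × 20.79 × (1386 − 539) = 47170 J.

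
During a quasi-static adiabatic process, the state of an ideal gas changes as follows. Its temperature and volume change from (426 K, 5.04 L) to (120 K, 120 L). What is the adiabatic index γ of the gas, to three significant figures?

γ ≈ 1.40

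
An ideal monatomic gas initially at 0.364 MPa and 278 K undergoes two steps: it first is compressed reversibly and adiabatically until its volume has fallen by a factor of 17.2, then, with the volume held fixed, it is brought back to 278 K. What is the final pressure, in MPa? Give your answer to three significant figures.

For a monatomic ideal gas γ = 5/3.
Adiabatic step (PV^γ = const): P₂ = 0.364×17.2^(5/3) = 41.72 MPa; T₂ = 278×17.2^(2/3) = 1852 K.
Isochoric: P₃ = P₂(T₃/T₂) = 41.72 × (278/1852) = 6.261 MPa.

P₃ ≈ 6.26 MPa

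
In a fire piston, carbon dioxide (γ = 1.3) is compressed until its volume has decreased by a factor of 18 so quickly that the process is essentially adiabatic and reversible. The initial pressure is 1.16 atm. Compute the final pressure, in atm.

P₂ ≈ 49.7 atm

Since PV^γ is constant along a reversible adiabat, P₂ = P₁ (V₁/V₂)^γ.
P₂ = 1.16 × 18^(1.3) = 49.69 atm.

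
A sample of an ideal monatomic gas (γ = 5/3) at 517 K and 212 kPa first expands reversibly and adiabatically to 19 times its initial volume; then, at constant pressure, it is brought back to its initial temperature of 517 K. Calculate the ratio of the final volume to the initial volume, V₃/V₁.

Adiabatic step: V₂/V₁ = 19; T₂ = T₁·(1/19)^(2/3) = 72.61 K.
Isobaric step: V₃/V₂ = T₃/T₂ = 517/72.61.
V₃/V₁ = (V₂/V₁)(V₃/V₂) = 19 × (517/72.61) = 135.3.

V₃/V₁ ≈ 135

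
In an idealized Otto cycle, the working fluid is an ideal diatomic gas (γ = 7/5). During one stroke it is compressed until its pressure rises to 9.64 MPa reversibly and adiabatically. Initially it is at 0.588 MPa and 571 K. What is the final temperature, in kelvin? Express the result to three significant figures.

T₂ ≈ 1270 K

Adiabatic: T₂/T₁ = (P₂/P₁)^((γ−1)/γ).
T₂ = 571 × (9.64/0.588)^(2/7) = 1270 K.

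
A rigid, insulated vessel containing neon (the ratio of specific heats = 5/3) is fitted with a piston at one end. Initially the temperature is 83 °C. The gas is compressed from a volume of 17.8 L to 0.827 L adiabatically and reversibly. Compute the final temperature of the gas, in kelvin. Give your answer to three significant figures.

T₂ ≈ 2760 K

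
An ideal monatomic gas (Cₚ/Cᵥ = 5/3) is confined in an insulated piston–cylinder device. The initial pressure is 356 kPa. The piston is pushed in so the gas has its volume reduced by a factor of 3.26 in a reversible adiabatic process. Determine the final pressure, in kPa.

Since PV^γ is constant along a reversible adiabat, P₂ = P₁ (V₁/V₂)^γ.
P₂ = 356 × 3.26^(5/3) = 2552 kPa.

P₂ ≈ 2550 kPa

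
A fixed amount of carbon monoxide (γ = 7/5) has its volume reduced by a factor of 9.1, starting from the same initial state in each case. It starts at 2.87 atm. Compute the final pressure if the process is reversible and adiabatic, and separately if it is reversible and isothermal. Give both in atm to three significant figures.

Isothermal: P₂ = P₁(V₁/V₂) = 2.87×9.1 = 26.12 atm.
Adiabatic: P₂ = P₁(V₁/V₂)^γ = 2.87×9.1^(7/5) = 63.17 atm.

adiabatic: 63.2 atm; isothermal: 26.1 atm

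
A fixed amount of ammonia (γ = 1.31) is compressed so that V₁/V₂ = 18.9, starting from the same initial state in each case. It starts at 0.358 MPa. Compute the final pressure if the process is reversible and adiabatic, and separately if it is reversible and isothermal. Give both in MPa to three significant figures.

Isothermal: P₂ = P₁(V₁/V₂) = 0.358×18.9 = 6.766 MPa.
Adiabatic: P₂ = P₁(V₁/V₂)^γ = 0.358×18.9^(1.31) = 16.83 MPa.

adiabatic: 16.8 MPa; isothermal: 6.77 MPa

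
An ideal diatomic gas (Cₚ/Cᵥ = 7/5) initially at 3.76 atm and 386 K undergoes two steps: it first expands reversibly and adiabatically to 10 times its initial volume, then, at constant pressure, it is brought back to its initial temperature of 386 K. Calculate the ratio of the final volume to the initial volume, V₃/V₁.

Adiabatic step: V₂/V₁ = 10; T₂ = T₁·(1/10)^(2/5) = 153.7 K.
Isobaric step: V₃/V₂ = T₃/T₂ = 386/153.7.
V₃/V₁ = (V₂/V₁)(V₃/V₂) = 10 × (386/153.7) = 25.12.

V₃/V₁ ≈ 25.1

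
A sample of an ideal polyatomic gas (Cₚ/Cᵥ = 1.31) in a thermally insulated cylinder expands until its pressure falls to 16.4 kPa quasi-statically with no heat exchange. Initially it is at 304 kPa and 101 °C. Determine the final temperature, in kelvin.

Adiabatic: T₂/T₁ = (P₂/P₁)^((γ−1)/γ).
T₁ = 101 °C = 374.1 K.
T₂ = 374.1 × (16.4/304)^(0.237) = 187.5 K.

T₂ ≈ 187 K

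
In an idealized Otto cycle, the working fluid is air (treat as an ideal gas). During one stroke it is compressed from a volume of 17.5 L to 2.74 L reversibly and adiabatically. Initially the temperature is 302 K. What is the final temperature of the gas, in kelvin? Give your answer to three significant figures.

T₂ ≈ 634 K

For a reversible adiabat TV^(γ−1) is constant, so T₂ = T₁ (V₁/V₂)^(γ−1).
For a diatomic ideal gas γ = 7/5, so γ−1 = 2/5.
T₂ = 302 × (17.5/2.74)^(2/5) = 634 K.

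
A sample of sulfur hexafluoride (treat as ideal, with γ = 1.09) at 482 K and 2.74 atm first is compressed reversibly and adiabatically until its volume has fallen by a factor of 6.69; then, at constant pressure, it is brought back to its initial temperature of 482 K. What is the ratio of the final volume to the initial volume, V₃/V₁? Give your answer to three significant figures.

V₃/V₁ ≈ 0.126

Adiabatic step: V₂/V₁ = 0.1495; T₂ = T₁·6.69^(0.09) = 571.9 K.
Isobaric step: V₃/V₂ = T₃/T₂ = 482/571.9.
V₃/V₁ = (V₂/V₁)(V₃/V₂) = 0.1495 × (482/571.9) = 0.126.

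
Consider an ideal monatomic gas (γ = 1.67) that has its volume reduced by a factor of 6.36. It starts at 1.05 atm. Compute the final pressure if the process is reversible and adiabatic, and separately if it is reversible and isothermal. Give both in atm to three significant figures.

adiabatic: 23.1 atm; isothermal: 6.68 atm

Isothermal: P₂ = P₁(V₁/V₂) = 1.05×6.36 = 6.678 atm.
Adiabatic: P₂ = P₁(V₁/V₂)^γ = 1.05×6.36^(1.67) = 23.07 atm.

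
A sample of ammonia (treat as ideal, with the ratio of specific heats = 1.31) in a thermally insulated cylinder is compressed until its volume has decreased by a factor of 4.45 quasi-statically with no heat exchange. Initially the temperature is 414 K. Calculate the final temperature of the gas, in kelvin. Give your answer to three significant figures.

T₂ ≈ 658 K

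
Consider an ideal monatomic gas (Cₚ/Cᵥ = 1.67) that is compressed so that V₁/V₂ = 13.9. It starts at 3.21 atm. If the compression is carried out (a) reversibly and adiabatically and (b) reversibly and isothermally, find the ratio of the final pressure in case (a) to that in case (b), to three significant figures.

P_adiabatic / P_isothermal ≈ 5.83

Isothermal: P_b = P₁(V₁/V₂) = 3.21×13.9.
Adiabatic: P_a = P₁(V₁/V₂)^γ = 3.21×13.9^(1.67).
P_a/P_b = (V₁/V₂)^(γ−1) = 13.9^(0.67) = 5.832.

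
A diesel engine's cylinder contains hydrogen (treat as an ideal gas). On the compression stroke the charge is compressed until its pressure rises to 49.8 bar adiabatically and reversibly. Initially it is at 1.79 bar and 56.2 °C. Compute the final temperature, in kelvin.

T₂ ≈ 852 K

Adiabatic: T₂/T₁ = (P₂/P₁)^((γ−1)/γ).
For a diatomic ideal gas γ = 7/5, so (γ−1)/γ = 2/7.
T₁ = 56.2 °C = 329.3 K.
T₂ = 329.3 × (49.8/1.79)^(2/7) = 851.8 K.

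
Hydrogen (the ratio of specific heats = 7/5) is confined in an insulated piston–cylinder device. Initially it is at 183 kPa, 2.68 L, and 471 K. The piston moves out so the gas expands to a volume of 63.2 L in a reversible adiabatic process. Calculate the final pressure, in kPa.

Adiabatic: P₁V₁^γ = P₂V₂^γ ⇒ P₂ = P₁ (V₁/V₂)^γ.
P₂ = 183 × (2.68/63.2)^(7/5) = 2.192 kPa.

P₂ ≈ 2.19 kPa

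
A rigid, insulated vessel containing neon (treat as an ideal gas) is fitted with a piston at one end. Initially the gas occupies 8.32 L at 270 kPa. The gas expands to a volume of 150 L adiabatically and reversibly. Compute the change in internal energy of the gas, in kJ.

γ = 5/3 for a monatomic ideal gas.
P₂ = P₁(V₁/V₂)^γ = 270×(8.32/150)^(5/3) = 2.178 kPa.
For a reversible adiabat, W_by_gas = (P₁V₁ − P₂V₂)/(γ−1).
W_by = (270000×0.00832 − 2178×0.15) / (2/3) = 2880 J.
Q = 0 ⇒ ΔU = −W_by = -2880 J.

ΔU ≈ -2.88 kJ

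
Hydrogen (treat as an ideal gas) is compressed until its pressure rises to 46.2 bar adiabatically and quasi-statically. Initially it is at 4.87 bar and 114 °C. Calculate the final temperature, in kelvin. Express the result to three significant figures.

T₂ ≈ 736 K

Along an adiabat T P^((1−γ)/γ) is constant, so T₂ = T₁ (P₂/P₁)^((γ−1)/γ).
For a diatomic ideal gas γ = 7/5, so (γ−1)/γ = 2/7.
T₁ = 114 °C = 387.1 K.
T₂ = 387.1 × (46.2/4.87)^(2/7) = 736.3 K.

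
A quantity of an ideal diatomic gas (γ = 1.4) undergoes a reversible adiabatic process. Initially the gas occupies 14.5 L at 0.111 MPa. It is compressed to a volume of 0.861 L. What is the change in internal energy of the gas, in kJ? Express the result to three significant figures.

P₂ = P₁(V₁/V₂)^γ = 0.111×(14.5/0.861)^(1.4) = 5.784 MPa.
For a reversible adiabat, W_by_gas = (P₁V₁ − P₂V₂)/(γ−1).
W_by = (111000×0.0145 − 5.784×10^6×0.000861) / (0.4) = -8426 J.
Q = 0 ⇒ ΔU = −W_by = 8426 J.

ΔU ≈ 8.43 kJ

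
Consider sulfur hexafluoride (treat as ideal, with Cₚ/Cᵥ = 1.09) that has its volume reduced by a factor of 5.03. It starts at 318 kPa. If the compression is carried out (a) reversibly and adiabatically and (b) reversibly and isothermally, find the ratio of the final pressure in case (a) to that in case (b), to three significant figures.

P_adiabatic / P_isothermal ≈ 1.16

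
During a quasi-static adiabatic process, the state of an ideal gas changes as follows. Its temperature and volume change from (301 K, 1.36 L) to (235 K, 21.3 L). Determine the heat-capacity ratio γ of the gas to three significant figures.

TV^(γ−1) = const ⇒ γ − 1 = ln(T₂/T₁) / ln(V₁/V₂).
γ = 1 + ln(235/301) / ln(1.36/21.3) = 1.09.

γ ≈ 1.09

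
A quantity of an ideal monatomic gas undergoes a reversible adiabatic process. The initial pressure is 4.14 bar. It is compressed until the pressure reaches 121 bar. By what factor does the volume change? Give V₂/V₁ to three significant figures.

V₂/V₁ ≈ 0.132

From PV^γ = const, V₂/V₁ = (P₁/P₂)^(1/γ).
For a monatomic ideal gas γ = 5/3.
V₂/V₁ = (4.14/121)^(3/5) = 0.132.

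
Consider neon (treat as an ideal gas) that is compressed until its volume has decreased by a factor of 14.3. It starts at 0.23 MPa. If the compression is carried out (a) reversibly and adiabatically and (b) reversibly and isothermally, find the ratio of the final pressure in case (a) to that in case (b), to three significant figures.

P_adiabatic / P_isothermal ≈ 5.89

For a monatomic ideal gas γ = 5/3.
Isothermal: P_b = P₁(V₁/V₂) = 0.23×14.3.
Adiabatic: P_a = P₁(V₁/V₂)^γ = 0.23×14.3^(5/3).
P_a/P_b = (V₁/V₂)^(γ−1) = 14.3^(2/3) = 5.891.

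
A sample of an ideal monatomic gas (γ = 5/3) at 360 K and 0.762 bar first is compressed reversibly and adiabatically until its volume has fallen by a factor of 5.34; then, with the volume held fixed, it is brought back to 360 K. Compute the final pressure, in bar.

P₃ ≈ 4.07 bar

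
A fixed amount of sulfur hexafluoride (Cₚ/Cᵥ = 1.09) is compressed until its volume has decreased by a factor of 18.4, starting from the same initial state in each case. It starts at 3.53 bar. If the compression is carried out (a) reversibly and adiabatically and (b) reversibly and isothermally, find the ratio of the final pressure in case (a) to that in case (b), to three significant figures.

Isothermal: P_b = P₁(V₁/V₂) = 3.53×18.4.
Adiabatic: P_a = P₁(V₁/V₂)^γ = 3.53×18.4^(1.09).
P_a/P_b = (V₁/V₂)^(γ−1) = 18.4^(0.09) = 1.3.

P_adiabatic / P_isothermal ≈ 1.30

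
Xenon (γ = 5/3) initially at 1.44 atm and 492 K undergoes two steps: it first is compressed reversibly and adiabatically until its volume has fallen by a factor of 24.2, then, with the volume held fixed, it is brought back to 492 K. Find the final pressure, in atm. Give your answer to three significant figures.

Adiabatic step (PV^γ = const): P₂ = 1.44×24.2^(5/3) = 291.6 atm; T₂ = 492×24.2^(2/3) = 4116 K.
Isochoric: P₃ = P₂(T₃/T₂) = 291.6 × (492/4116) = 34.85 atm.

P₃ ≈ 34.8 atm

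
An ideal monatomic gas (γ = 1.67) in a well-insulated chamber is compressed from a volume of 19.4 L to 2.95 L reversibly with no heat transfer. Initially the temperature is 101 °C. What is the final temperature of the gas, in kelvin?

T₂ ≈ 1320 K

Adiabatic: T₁V₁^(γ−1) = T₂V₂^(γ−1) ⇒ T₂ = T₁ (V₁/V₂)^(γ−1).
T₁ = 101 °C = 374.1 K.
T₂ = 374.1 × (19.4/2.95)^(0.67) = 1322 K.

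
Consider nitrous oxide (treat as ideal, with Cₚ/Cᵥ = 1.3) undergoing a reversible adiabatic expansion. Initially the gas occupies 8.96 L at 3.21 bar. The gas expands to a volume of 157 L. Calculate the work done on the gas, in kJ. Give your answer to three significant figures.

P₂ = P₁(V₁/V₂)^γ = 3.21×(8.96/157)^(1.3) = 0.0776 bar.
For a reversible adiabat, W_by_gas = (P₁V₁ − P₂V₂)/(γ−1).
W_by = (321000×0.00896 − 7760×0.157) / (0.3) = 5526 J.
W_on_gas = −W_by = -5526 J.

W ≈ -5.53 kJ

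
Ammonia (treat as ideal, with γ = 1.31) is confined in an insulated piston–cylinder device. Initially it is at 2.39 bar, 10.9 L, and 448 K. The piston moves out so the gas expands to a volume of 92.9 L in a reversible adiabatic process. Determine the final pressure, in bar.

Adiabatic: P₁V₁^γ = P₂V₂^γ ⇒ P₂ = P₁ (V₁/V₂)^γ.
P₂ = 2.39 × (10.9/92.9)^(1.31) = 0.1443 bar.

P₂ ≈ 0.144 bar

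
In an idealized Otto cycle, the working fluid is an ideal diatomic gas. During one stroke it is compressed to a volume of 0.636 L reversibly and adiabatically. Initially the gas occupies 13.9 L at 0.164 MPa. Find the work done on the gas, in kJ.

γ = 7/5 for a diatomic ideal gas.
P₂ = P₁(V₁/V₂)^γ = 0.164×(13.9/0.636)^(7/5) = 12.31 MPa.
For a reversible adiabat, W_by_gas = (P₁V₁ − P₂V₂)/(γ−1).
W_by = (164000×0.0139 − 1.231×10^7×0.000636) / (2/5) = -13870 J.
W_on_gas = −W_by = 13870 J.

W ≈ 13.9 kJ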